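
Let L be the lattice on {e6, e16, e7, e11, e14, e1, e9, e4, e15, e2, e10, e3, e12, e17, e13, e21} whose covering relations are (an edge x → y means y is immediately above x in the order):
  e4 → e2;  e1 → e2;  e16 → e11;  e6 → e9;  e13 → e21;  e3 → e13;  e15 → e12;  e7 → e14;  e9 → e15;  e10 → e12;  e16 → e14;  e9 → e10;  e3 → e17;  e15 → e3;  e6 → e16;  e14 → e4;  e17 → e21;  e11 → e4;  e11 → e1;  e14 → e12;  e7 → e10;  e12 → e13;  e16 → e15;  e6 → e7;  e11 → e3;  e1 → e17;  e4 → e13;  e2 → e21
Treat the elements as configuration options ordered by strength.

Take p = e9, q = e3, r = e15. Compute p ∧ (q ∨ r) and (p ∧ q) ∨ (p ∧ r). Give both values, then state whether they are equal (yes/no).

e9; e9; yes

q ∨ r = e3, so p ∧ (q ∨ r) = e9 ∧ e3 = e9.
p ∧ q = e9 and p ∧ r = e9, so (p ∧ q) ∨ (p ∧ r) = e9 ∨ e9 = e9.
Equal: yes.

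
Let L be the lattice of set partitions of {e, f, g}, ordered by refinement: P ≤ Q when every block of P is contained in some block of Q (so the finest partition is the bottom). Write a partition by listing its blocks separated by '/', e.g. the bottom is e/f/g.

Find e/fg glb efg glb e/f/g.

e/f/g

Common lower bounds of {e/fg, efg, e/f/g}: e/f/g.
The greatest among these is e/f/g.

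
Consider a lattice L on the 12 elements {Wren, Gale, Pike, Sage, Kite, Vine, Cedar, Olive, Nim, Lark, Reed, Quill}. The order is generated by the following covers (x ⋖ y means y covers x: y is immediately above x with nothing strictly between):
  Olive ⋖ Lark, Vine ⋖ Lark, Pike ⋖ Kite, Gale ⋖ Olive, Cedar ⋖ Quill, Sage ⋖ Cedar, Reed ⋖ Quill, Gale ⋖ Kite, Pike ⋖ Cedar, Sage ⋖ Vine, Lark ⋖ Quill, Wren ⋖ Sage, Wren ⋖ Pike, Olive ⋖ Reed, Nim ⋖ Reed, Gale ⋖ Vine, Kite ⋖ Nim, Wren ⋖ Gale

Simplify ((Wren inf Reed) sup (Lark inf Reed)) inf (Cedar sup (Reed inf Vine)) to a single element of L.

Wren ∧ Reed = Wren
Lark ∧ Reed = Olive
Wren ∨ Olive = Olive
Reed ∧ Vine = Gale
Cedar ∨ Gale = Quill
Olive ∧ Quill = Olive

Olive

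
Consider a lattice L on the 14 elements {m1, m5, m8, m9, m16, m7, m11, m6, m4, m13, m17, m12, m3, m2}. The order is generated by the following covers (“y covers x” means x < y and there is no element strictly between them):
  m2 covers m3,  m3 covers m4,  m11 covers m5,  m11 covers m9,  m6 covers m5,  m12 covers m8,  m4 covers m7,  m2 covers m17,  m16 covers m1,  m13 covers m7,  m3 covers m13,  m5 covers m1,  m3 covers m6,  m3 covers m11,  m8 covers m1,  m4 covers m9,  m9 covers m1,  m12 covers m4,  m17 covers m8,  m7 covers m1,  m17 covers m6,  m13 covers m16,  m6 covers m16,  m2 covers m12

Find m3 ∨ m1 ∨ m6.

m3

Common upper bounds of {m3, m1, m6}: m2, m3.
The least among these is m3.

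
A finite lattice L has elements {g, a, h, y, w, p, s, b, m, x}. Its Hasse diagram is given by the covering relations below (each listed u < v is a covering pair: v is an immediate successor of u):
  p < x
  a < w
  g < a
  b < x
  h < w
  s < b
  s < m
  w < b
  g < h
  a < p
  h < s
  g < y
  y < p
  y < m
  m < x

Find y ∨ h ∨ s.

m

Common upper bounds of {y, h, s}: m, x.
The least among these is m.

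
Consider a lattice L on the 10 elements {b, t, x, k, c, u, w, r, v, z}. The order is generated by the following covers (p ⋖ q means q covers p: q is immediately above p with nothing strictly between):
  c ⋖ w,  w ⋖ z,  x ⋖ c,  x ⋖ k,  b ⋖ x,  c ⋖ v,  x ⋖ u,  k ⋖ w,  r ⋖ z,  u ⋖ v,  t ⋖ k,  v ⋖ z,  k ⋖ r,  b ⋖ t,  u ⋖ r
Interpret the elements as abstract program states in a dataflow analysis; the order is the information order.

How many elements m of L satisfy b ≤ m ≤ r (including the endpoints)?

The interval [b, r] = {b, k, r, t, u, x}, which has 6 elements.

6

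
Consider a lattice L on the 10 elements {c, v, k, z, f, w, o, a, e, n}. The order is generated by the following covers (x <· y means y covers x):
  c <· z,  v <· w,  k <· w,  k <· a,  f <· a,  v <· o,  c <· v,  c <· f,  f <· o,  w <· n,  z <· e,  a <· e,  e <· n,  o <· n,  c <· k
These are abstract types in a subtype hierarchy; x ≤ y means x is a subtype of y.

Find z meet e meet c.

c

Common lower bounds of {z, e, c}: c.
The greatest among these is c.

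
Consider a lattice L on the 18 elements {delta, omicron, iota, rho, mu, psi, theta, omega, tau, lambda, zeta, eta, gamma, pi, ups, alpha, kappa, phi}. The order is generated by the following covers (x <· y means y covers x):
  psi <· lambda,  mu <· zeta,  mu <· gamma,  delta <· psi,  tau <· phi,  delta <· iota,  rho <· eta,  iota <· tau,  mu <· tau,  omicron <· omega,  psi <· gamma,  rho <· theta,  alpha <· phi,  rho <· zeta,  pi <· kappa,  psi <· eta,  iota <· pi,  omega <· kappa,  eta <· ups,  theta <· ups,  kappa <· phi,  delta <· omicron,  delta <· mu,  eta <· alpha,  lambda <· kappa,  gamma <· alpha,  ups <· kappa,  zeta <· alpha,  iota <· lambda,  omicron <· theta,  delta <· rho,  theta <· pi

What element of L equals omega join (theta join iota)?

theta ∨ iota = pi
omega ∨ pi = kappa

kappa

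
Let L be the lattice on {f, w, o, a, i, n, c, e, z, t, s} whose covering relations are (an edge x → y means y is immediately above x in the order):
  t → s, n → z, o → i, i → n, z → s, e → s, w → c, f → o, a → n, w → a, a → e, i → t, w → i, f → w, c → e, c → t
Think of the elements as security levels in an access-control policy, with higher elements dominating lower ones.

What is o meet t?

o

Common lower bounds of {o, t}: f, o.
The greatest among these is o.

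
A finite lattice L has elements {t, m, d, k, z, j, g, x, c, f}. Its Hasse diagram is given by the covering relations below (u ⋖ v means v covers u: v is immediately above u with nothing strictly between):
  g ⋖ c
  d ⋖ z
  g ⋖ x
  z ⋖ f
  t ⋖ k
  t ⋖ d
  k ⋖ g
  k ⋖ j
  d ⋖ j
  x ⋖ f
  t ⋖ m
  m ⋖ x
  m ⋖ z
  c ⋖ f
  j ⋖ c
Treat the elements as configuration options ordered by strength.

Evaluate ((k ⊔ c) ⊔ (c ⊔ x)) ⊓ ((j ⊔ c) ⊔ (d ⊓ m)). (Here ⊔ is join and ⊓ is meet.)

k ∨ c = c
c ∨ x = f
c ∨ f = f
j ∨ c = c
d ∧ m = t
c ∨ t = c
f ∧ c = c

c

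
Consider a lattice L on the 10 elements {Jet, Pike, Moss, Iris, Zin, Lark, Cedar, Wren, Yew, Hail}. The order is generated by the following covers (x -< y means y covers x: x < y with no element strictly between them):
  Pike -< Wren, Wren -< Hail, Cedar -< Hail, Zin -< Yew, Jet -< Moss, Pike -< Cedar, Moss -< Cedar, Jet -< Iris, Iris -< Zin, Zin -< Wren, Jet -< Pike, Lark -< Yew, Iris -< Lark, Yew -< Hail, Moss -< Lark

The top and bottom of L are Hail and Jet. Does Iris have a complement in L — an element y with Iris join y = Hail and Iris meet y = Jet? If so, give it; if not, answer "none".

Cedar

Need y with Iris ∨ y = Hail and Iris ∧ y = Jet.
Checking each element gives: Cedar.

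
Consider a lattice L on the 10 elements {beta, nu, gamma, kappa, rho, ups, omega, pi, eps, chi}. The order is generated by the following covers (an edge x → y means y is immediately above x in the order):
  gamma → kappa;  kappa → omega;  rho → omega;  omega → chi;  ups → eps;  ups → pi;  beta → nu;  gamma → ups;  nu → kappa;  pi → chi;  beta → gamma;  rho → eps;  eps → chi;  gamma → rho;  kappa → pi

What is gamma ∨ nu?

Common upper bounds of {gamma, nu}: chi, kappa, omega, pi.
The least among these is kappa.

kappa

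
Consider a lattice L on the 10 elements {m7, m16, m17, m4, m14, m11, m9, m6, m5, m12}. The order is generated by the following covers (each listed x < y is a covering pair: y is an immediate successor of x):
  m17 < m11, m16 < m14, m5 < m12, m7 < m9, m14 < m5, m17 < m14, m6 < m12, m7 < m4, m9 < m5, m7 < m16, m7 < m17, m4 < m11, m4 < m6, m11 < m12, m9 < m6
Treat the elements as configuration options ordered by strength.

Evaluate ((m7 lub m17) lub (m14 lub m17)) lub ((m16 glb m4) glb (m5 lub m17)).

m7 ∨ m17 = m17
m14 ∨ m17 = m14
m17 ∨ m14 = m14
m16 ∧ m4 = m7
m5 ∨ m17 = m5
m7 ∧ m5 = m7
m14 ∨ m7 = m14

m14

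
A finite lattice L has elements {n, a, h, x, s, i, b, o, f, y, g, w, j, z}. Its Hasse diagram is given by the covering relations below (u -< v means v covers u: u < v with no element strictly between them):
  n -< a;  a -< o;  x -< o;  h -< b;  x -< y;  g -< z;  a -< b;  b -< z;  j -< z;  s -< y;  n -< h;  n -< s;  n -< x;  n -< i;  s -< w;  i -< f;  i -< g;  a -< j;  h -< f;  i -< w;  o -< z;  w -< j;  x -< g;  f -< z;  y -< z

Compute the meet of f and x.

n

Common lower bounds of {f, x}: n.
The greatest among these is n.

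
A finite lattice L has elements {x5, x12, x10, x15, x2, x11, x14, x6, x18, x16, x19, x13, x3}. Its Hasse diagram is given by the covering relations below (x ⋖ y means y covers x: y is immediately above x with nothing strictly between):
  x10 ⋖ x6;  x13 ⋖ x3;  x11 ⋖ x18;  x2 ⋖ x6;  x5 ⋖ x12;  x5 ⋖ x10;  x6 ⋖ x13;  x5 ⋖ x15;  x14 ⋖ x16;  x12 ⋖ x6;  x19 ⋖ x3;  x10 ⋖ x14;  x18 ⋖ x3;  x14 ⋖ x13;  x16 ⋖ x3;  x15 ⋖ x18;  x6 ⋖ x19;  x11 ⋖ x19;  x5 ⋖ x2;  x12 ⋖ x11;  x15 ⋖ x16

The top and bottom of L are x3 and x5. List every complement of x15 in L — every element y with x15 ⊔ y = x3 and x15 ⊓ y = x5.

Need y with x15 ∨ y = x3 and x15 ∧ y = x5.
Checking each element gives: x13, x19, x2, x6.

x13, x19, x2, x6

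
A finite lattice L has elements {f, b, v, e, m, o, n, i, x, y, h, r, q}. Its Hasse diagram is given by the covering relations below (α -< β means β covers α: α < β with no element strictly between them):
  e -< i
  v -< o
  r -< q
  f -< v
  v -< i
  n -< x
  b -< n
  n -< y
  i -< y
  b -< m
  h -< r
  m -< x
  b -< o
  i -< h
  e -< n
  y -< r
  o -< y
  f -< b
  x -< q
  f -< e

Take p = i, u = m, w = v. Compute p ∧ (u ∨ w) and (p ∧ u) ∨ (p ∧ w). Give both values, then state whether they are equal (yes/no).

i; v; no

u ∨ w = q, so p ∧ (u ∨ w) = i ∧ q = i.
p ∧ u = f and p ∧ w = v, so (p ∧ u) ∨ (p ∧ w) = f ∨ v = v.
Equal: no.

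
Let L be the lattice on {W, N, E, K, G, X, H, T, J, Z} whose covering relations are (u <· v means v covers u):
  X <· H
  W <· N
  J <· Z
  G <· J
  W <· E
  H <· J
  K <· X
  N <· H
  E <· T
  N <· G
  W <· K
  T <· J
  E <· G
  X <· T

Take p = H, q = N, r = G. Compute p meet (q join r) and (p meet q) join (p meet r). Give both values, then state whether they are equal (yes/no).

q join r = G, so p meet (q join r) = H meet G = N.
p meet q = N and p meet r = N, so (p meet q) join (p meet r) = N join N = N.
Equal: yes.

N; N; yes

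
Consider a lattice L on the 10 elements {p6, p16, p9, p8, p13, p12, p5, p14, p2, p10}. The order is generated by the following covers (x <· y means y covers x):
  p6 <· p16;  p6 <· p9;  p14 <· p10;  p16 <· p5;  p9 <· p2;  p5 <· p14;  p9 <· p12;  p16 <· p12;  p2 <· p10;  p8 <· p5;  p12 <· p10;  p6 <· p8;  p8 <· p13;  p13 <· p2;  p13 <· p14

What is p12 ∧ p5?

Common lower bounds of {p12, p5}: p16, p6.
The greatest among these is p16.

p16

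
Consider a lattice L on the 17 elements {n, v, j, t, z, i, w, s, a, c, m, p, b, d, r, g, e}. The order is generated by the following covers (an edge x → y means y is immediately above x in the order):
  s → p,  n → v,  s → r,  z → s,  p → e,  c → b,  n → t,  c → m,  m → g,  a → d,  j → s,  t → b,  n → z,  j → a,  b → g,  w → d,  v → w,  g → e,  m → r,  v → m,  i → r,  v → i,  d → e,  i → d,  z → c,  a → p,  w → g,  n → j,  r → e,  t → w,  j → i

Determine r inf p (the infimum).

Common lower bounds of {r, p}: j, n, s, z.
The greatest among these is s.

s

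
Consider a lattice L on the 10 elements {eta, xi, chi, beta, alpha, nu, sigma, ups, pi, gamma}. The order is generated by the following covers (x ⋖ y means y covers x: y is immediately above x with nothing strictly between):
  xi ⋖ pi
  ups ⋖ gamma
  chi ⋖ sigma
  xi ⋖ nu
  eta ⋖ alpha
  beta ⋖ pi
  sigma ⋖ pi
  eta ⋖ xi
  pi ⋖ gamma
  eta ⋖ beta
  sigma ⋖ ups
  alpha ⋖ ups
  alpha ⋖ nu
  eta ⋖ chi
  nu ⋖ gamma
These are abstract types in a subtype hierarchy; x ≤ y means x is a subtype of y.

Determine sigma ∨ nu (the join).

gamma

Common upper bounds of {sigma, nu}: gamma.
The least among these is gamma.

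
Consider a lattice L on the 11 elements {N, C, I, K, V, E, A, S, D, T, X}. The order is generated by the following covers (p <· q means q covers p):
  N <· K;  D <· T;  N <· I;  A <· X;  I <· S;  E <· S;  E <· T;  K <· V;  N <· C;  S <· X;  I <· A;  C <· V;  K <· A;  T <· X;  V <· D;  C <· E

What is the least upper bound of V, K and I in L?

Common upper bounds of {V, K, I}: X.
The least among these is X.

X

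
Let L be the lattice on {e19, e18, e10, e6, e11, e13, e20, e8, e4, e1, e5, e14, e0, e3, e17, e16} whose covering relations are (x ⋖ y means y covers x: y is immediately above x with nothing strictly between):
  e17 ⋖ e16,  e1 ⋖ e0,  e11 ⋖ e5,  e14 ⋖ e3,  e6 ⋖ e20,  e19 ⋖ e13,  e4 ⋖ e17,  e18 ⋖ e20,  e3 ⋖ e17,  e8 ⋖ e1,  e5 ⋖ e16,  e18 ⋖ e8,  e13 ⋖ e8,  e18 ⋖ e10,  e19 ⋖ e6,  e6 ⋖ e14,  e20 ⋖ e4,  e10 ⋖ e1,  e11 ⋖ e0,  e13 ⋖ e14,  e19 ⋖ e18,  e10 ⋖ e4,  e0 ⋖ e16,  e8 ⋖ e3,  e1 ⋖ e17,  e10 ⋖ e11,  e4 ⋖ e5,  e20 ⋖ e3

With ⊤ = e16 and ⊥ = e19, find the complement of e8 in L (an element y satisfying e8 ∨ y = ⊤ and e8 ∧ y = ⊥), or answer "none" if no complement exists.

none

For every candidate y, either e8 ∨ y ≠ e16 or e8 ∧ y ≠ e19; no complement exists.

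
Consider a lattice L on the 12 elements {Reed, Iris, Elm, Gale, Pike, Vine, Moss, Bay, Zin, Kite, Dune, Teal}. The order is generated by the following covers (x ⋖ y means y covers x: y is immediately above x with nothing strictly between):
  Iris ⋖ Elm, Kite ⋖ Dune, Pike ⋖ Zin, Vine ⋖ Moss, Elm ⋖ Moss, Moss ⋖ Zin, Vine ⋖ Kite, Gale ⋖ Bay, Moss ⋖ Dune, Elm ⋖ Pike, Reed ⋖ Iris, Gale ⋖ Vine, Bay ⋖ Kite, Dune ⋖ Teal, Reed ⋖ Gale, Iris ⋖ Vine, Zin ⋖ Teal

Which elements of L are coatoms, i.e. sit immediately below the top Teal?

The coatoms are exactly the elements covered by Teal: Dune, Zin.

Dune, Zin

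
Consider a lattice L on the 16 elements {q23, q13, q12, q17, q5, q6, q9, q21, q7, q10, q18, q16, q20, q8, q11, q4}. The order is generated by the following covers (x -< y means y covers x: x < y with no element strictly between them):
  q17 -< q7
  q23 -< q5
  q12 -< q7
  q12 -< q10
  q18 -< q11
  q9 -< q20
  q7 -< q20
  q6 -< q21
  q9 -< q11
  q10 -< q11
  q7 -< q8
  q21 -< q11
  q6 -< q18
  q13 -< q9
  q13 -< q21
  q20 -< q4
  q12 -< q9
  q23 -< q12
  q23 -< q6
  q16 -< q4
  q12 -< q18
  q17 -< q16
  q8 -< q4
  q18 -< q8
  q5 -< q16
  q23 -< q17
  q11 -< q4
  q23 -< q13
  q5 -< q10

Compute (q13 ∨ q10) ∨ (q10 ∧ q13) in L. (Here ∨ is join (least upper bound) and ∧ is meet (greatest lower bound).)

q11

q13 ∨ q10 = q11
q10 ∧ q13 = q23
q11 ∨ q23 = q11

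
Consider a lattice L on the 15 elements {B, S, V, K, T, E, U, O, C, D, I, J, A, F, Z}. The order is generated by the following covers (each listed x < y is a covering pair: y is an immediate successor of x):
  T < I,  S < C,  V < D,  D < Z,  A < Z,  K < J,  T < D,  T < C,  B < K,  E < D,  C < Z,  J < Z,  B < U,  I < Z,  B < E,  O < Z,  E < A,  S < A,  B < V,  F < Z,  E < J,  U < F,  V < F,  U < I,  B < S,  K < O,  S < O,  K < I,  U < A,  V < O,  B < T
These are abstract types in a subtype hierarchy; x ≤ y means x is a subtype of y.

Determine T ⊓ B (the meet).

Common lower bounds of {T, B}: B.
The greatest among these is B.

B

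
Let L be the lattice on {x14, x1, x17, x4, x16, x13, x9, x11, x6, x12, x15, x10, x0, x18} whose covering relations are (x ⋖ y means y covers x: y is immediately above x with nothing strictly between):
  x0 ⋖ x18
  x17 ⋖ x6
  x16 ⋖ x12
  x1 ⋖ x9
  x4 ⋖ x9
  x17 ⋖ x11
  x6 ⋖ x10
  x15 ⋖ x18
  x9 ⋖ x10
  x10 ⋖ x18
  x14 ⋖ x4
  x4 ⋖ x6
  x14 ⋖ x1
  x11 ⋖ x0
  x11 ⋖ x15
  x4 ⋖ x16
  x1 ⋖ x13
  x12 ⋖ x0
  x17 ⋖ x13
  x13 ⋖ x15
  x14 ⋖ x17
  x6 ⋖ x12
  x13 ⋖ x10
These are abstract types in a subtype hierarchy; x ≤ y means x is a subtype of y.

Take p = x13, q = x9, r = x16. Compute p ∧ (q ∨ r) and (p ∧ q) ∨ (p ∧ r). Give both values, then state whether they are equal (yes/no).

q ∨ r = x18, so p ∧ (q ∨ r) = x13 ∧ x18 = x13.
p ∧ q = x1 and p ∧ r = x14, so (p ∧ q) ∨ (p ∧ r) = x1 ∨ x14 = x1.
Equal: no.

x13; x1; no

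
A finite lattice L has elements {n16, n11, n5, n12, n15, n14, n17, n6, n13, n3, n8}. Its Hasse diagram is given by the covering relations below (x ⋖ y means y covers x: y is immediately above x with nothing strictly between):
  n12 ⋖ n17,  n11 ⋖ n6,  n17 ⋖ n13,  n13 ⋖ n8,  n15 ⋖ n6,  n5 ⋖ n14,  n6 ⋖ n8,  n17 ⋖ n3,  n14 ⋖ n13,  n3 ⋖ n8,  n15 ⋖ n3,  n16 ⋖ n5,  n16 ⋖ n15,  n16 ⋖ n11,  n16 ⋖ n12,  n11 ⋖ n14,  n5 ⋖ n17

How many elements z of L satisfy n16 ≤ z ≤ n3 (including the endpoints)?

The interval [n16, n3] = {n12, n15, n16, n17, n3, n5}, which has 6 elements.

6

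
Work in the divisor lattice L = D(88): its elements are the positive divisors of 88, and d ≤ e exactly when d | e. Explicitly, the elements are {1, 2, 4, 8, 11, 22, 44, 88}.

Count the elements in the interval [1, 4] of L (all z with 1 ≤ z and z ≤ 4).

The interval [1, 4] = {1, 2, 4}, which has 3 elements.

3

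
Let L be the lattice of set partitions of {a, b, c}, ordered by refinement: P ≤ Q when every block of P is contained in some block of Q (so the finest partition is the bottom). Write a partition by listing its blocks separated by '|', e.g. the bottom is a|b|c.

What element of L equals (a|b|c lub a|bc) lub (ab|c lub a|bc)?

a|b|c ∨ a|bc = a|bc
ab|c ∨ a|bc = abc
a|bc ∨ abc = abc

abc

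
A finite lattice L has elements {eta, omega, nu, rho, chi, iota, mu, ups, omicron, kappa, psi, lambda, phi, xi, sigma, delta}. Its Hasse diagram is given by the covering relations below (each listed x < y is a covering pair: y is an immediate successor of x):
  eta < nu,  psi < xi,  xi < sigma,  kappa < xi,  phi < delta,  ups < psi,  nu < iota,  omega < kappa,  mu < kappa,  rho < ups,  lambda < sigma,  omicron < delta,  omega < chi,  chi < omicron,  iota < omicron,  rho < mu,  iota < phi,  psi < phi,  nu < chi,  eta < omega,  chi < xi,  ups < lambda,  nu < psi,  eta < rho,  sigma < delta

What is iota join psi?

phi

Common upper bounds of {iota, psi}: delta, phi.
The least among these is phi.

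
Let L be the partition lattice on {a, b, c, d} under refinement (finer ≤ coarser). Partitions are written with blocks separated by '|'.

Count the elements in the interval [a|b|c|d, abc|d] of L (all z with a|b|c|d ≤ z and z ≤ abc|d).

The interval [a|b|c|d, abc|d] = {abc|d, ab|c|d, ac|b|d, a|bc|d, a|b|c|d}, which has 5 elements.

5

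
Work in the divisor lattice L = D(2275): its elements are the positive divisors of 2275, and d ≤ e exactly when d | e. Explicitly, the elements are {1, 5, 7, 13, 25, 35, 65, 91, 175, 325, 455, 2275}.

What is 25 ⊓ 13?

In the divisibility order, the meet is the greatest common divisor: gcd(25, 13) = 1.

1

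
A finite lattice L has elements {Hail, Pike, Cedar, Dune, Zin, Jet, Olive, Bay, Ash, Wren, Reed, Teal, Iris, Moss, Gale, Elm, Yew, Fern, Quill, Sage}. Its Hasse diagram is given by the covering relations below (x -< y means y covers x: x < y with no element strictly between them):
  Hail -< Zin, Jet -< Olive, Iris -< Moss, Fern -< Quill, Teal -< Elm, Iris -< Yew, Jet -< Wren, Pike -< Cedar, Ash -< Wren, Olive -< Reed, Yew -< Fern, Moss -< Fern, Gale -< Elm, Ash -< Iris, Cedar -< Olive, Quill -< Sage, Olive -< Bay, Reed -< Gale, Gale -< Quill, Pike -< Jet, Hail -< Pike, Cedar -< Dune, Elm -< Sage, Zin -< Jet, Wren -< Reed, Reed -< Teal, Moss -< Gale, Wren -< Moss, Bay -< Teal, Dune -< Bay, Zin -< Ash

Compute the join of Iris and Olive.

Common upper bounds of {Iris, Olive}: Elm, Gale, Quill, Sage.
The least among these is Gale.

Gale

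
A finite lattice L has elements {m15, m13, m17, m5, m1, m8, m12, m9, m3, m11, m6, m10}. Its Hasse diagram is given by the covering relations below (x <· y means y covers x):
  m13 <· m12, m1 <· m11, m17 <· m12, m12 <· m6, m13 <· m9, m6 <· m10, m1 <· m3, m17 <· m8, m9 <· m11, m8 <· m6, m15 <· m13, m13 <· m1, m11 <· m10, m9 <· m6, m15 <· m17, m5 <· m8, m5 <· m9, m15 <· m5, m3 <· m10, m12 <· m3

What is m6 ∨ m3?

Common upper bounds of {m6, m3}: m10.
The least among these is m10.

m10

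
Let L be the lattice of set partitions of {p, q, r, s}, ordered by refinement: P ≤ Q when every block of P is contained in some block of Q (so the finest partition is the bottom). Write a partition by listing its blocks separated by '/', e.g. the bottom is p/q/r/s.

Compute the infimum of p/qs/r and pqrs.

Common lower bounds of {p/qs/r, pqrs}: p/q/r/s, p/qs/r.
The greatest among these is p/qs/r.

p/qs/r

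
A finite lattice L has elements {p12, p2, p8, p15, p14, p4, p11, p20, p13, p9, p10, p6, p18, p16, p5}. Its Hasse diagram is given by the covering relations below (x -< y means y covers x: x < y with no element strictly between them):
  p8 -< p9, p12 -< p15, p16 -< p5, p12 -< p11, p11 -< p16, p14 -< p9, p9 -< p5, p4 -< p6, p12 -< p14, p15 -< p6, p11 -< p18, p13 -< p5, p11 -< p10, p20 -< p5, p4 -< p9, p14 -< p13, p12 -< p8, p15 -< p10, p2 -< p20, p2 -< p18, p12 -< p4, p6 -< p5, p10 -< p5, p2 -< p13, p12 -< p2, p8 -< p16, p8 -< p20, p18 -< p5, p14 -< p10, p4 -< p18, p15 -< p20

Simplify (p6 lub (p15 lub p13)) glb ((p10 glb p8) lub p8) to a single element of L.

p15 ∨ p13 = p5
p6 ∨ p5 = p5
p10 ∧ p8 = p12
p12 ∨ p8 = p8
p5 ∧ p8 = p8

p8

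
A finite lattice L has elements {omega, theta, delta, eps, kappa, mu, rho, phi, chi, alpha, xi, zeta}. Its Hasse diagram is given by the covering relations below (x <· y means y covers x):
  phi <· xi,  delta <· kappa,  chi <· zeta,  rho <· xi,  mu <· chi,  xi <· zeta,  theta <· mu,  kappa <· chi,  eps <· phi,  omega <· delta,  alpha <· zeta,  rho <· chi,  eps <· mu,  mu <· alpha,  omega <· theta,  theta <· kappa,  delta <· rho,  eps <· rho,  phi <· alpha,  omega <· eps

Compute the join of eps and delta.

rho

Common upper bounds of {eps, delta}: chi, rho, xi, zeta.
The least among these is rho.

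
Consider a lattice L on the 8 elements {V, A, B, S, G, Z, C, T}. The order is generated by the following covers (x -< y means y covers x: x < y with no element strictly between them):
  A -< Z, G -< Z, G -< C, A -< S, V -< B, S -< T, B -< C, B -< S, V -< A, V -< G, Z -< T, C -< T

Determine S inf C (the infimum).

B

Common lower bounds of {S, C}: B, V.
The greatest among these is B.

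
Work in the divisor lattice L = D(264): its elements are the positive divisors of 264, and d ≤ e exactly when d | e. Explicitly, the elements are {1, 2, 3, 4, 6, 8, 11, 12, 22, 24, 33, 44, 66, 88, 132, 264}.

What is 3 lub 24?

24

In the divisibility order, the join is the least common multiple: lcm(3, 24) = 24.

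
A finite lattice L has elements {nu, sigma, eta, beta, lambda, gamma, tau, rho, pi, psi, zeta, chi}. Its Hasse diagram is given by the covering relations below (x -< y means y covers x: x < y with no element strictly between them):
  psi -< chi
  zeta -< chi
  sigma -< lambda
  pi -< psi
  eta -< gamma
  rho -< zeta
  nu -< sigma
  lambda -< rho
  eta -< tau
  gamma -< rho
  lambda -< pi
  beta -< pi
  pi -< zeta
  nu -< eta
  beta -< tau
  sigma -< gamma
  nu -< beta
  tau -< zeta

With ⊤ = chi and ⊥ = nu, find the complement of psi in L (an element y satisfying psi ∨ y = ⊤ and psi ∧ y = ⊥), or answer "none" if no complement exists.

eta

Need y with psi ∨ y = chi and psi ∧ y = nu.
Checking each element gives: eta.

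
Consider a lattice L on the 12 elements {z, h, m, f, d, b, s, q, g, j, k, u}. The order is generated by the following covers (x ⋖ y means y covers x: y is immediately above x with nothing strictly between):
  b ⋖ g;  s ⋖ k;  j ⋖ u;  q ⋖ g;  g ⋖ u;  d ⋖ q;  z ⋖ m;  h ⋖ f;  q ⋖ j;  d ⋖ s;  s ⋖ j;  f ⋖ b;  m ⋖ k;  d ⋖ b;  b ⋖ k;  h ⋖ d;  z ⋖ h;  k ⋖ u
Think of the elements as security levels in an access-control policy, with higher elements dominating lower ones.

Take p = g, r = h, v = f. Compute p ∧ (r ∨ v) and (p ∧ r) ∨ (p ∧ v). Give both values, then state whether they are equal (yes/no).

r ∨ v = f, so p ∧ (r ∨ v) = g ∧ f = f.
p ∧ r = h and p ∧ v = f, so (p ∧ r) ∨ (p ∧ v) = h ∨ f = f.
Equal: yes.

f; f; yes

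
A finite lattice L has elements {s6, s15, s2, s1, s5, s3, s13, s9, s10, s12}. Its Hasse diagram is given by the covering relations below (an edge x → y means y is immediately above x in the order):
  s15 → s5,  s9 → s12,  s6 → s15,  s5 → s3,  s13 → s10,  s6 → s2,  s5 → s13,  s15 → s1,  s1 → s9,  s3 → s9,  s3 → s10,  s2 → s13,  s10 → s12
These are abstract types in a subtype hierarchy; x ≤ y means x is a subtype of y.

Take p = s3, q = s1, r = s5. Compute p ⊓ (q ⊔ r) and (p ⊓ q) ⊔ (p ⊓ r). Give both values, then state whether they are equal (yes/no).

s3; s5; no

q ⊔ r = s9, so p ⊓ (q ⊔ r) = s3 ⊓ s9 = s3.
p ⊓ q = s15 and p ⊓ r = s5, so (p ⊓ q) ⊔ (p ⊓ r) = s15 ⊔ s5 = s5.
Equal: no.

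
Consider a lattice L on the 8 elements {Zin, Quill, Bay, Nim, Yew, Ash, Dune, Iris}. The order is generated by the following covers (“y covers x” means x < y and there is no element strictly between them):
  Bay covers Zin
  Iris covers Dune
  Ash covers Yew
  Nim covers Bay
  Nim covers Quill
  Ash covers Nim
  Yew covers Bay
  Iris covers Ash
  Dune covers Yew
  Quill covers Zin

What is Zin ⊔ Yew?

Yew

Common upper bounds of {Zin, Yew}: Ash, Dune, Iris, Yew.
The least among these is Yew.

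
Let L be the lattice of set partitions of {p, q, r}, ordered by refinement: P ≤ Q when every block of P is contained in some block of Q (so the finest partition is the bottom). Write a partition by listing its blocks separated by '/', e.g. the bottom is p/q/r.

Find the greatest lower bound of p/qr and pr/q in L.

The meet (common refinement) of p/qr and pr/q intersects blocks pairwise, giving p/q/r.

p/q/r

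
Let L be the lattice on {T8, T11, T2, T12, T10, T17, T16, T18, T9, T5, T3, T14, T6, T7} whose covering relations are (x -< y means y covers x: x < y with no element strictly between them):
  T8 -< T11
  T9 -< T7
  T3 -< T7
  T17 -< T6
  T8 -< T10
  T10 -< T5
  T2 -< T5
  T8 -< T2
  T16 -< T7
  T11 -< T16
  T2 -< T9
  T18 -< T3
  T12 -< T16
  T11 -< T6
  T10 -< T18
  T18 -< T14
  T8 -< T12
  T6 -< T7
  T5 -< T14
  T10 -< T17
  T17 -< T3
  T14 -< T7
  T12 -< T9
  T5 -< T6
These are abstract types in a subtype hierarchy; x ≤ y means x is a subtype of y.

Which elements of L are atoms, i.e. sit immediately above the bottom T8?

The atoms are exactly the elements that cover T8: T10, T11, T12, T2.

T10, T11, T12, T2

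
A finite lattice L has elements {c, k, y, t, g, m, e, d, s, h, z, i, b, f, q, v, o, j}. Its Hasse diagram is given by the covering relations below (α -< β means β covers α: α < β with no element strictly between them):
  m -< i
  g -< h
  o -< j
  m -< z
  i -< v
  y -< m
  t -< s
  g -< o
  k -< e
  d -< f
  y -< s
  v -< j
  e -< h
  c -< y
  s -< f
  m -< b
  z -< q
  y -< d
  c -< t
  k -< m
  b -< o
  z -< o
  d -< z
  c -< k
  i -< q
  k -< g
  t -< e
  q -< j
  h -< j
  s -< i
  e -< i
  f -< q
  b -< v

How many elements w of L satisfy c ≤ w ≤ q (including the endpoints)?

12

The interval [c, q] = {c, d, e, f, i, k, m, q, s, t, y, z}, which has 12 elements.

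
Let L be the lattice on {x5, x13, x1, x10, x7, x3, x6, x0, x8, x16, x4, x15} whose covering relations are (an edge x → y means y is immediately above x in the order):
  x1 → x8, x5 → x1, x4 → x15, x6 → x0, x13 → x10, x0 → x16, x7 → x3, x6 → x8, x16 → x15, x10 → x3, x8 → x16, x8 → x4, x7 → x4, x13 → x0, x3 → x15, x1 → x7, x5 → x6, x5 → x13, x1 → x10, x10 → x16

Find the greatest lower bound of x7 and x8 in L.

Common lower bounds of {x7, x8}: x1, x5.
The greatest among these is x1.

x1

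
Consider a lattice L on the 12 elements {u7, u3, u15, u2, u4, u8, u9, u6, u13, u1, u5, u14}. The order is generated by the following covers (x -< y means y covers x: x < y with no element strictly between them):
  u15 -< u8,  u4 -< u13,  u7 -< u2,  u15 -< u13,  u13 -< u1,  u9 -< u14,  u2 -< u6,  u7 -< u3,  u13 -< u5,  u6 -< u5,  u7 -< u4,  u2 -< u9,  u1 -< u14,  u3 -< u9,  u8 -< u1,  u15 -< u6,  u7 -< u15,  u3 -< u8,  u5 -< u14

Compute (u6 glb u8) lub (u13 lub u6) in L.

u6 ∧ u8 = u15
u13 ∨ u6 = u5
u15 ∨ u5 = u5

u5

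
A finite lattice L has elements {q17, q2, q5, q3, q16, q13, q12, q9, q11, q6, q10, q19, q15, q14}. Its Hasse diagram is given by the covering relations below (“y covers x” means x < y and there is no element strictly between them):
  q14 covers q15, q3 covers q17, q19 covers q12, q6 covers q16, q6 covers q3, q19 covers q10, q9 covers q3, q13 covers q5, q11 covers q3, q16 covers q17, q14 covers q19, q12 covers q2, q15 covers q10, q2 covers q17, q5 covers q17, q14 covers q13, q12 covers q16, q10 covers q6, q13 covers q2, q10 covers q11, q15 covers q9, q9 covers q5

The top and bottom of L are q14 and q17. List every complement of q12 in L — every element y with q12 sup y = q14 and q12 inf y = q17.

q5, q9

Need y with q12 ∨ y = q14 and q12 ∧ y = q17.
Checking each element gives: q5, q9.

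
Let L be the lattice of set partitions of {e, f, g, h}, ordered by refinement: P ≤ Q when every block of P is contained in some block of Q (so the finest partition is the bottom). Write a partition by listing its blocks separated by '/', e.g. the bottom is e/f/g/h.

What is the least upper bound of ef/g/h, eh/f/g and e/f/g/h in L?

The join of ef/g/h, eh/f/g, e/f/g/h merges any blocks that overlap across the partitions, giving efh/g.

efh/g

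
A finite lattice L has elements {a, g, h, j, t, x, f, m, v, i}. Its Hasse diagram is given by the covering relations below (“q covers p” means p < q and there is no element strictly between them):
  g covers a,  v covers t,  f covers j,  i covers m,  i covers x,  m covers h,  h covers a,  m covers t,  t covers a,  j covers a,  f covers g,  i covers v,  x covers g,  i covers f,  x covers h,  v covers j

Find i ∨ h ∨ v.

i

Common upper bounds of {i, h, v}: i.
The least among these is i.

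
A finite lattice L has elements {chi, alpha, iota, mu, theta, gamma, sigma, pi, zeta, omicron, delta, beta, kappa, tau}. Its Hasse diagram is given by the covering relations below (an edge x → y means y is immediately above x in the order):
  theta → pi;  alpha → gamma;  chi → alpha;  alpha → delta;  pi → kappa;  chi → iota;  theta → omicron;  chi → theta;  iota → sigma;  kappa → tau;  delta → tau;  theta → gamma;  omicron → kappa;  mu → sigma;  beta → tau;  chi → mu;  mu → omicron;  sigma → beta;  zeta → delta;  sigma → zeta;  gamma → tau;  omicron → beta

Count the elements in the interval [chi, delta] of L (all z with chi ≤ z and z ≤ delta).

7

The interval [chi, delta] = {alpha, chi, delta, iota, mu, sigma, zeta}, which has 7 elements.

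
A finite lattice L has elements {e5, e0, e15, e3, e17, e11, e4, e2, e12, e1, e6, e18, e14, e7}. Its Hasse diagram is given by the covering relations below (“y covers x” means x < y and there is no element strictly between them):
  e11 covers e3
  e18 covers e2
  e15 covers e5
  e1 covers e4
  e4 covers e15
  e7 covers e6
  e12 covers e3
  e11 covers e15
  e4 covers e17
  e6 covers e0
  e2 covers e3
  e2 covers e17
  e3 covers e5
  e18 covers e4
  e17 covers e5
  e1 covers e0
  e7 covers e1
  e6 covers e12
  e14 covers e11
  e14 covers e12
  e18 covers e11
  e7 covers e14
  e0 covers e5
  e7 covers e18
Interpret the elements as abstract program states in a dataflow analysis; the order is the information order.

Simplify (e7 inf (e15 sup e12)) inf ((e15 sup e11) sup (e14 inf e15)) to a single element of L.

e15 ∨ e12 = e14
e7 ∧ e14 = e14
e15 ∨ e11 = e11
e14 ∧ e15 = e15
e11 ∨ e15 = e11
e14 ∧ e11 = e11

e11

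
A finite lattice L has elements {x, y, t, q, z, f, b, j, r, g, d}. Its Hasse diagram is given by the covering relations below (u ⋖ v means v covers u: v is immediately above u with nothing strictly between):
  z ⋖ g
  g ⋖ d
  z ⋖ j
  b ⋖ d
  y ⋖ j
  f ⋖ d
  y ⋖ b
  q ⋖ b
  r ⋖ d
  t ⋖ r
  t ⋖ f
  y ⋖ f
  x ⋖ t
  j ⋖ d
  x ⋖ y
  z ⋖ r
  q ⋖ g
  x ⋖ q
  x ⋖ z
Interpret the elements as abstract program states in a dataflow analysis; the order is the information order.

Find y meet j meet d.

Common lower bounds of {y, j, d}: x, y.
The greatest among these is y.

y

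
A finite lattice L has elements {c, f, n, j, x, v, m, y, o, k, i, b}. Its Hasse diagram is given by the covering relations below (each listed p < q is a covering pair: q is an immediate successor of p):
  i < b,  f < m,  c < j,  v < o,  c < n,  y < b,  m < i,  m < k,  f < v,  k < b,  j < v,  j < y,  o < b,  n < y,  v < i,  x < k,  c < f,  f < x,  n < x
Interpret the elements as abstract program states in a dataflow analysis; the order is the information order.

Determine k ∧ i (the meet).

Common lower bounds of {k, i}: c, f, m.
The greatest among these is m.

m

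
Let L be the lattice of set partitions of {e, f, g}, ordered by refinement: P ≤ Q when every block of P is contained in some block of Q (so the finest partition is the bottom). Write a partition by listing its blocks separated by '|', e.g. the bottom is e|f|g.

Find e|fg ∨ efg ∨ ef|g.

The join of e|fg, efg, ef|g merges any blocks that overlap across the partitions, giving efg.

efg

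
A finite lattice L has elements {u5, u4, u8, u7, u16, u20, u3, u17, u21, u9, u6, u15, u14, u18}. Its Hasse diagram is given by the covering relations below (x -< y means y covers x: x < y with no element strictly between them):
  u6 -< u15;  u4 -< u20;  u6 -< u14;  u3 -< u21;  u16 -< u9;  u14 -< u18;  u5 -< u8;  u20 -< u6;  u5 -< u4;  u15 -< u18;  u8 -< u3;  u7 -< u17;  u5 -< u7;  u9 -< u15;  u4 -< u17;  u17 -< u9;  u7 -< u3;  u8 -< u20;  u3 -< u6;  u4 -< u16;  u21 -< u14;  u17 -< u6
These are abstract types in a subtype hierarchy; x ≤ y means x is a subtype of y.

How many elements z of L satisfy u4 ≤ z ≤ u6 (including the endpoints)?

The interval [u4, u6] = {u17, u20, u4, u6}, which has 4 elements.

4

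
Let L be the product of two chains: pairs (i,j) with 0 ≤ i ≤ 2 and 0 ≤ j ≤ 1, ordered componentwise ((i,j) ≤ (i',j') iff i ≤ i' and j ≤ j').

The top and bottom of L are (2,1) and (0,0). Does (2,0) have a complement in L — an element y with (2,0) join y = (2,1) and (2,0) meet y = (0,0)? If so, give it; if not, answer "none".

Need y with (2,0) ∨ y = (2,1) and (2,0) ∧ y = (0,0).
Checking each element gives: (0,1).

(0,1)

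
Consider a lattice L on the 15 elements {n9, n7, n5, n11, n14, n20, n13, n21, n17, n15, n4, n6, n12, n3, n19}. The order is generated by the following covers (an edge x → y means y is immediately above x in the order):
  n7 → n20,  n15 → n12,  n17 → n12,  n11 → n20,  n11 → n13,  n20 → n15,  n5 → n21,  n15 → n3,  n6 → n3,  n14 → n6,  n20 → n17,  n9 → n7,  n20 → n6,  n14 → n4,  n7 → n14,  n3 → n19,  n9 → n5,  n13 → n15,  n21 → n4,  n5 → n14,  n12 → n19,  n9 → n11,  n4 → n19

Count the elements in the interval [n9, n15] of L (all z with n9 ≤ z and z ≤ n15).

The interval [n9, n15] = {n11, n13, n15, n20, n7, n9}, which has 6 elements.

6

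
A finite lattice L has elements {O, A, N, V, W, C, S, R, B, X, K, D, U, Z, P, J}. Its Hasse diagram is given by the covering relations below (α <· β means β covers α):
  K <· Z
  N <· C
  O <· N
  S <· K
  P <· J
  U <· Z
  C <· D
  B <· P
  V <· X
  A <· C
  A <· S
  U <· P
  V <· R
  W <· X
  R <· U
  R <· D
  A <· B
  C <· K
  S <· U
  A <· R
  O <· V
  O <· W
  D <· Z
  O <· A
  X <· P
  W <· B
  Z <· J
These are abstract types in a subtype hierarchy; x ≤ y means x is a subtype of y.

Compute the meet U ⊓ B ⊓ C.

Common lower bounds of {U, B, C}: A, O.
The greatest among these is A.

A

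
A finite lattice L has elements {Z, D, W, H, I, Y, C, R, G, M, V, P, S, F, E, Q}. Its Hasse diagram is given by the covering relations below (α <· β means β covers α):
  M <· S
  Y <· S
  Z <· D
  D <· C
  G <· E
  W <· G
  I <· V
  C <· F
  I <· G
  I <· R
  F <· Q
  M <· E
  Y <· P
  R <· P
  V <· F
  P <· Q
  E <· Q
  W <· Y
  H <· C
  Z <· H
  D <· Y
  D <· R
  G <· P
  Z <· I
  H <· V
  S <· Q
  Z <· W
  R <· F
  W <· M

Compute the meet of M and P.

Common lower bounds of {M, P}: W, Z.
The greatest among these is W.

W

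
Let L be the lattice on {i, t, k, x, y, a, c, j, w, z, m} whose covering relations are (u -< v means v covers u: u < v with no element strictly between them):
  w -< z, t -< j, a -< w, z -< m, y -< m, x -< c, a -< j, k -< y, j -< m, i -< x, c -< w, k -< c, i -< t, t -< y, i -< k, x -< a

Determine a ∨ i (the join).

a

Common upper bounds of {a, i}: a, j, m, w, z.
The least among these is a.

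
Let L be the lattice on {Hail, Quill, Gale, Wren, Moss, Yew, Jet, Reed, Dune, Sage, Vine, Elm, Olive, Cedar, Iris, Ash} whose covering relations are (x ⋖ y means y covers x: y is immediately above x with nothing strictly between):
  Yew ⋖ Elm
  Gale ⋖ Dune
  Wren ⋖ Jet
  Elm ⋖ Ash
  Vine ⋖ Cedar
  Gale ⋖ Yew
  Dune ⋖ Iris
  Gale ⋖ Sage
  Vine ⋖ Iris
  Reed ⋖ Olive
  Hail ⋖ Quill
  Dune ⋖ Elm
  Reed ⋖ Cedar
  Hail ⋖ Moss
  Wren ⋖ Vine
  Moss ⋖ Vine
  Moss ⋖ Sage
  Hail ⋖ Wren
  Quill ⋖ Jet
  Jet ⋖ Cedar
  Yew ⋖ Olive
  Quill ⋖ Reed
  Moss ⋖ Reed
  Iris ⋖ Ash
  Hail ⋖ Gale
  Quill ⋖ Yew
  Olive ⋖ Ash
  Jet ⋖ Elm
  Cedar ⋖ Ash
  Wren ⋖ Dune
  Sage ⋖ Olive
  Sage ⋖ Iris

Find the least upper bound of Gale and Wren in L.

Common upper bounds of {Gale, Wren}: Ash, Dune, Elm, Iris.
The least among these is Dune.

Dune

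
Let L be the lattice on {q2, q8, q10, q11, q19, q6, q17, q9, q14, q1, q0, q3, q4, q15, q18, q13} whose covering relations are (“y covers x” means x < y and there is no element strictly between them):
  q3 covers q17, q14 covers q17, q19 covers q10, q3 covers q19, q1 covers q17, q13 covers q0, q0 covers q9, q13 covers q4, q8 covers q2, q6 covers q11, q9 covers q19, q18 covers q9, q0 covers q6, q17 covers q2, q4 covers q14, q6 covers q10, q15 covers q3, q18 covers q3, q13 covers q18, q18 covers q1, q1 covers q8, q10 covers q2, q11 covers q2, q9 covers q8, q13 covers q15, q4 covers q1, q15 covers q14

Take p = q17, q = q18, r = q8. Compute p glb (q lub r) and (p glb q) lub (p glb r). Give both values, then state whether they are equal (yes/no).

q17; q17; yes

q lub r = q18, so p glb (q lub r) = q17 glb q18 = q17.
p glb q = q17 and p glb r = q2, so (p glb q) lub (p glb r) = q17 lub q2 = q17.
Equal: yes.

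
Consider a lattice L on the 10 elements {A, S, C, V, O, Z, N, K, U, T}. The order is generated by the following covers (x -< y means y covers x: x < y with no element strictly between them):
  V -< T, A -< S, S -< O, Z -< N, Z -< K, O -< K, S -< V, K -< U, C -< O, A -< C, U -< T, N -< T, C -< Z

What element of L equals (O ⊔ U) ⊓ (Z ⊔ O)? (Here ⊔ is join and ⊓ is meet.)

O ∨ U = U
Z ∨ O = K
U ∧ K = K

K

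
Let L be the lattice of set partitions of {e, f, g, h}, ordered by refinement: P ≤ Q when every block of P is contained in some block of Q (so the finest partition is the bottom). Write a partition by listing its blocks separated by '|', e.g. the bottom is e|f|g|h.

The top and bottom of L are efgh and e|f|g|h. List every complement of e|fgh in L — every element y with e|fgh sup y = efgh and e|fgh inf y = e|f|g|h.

ef|g|h, eg|f|h, eh|f|g

Need y with e|fgh ∨ y = efgh and e|fgh ∧ y = e|f|g|h.
Checking each element gives: ef|g|h, eg|f|h, eh|f|g.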